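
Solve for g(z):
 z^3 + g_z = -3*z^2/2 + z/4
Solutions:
 g(z) = C1 - z^4/4 - z^3/2 + z^2/8


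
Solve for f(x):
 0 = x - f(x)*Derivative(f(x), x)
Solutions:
 f(x) = -sqrt(C1 + x^2)
 f(x) = sqrt(C1 + x^2)


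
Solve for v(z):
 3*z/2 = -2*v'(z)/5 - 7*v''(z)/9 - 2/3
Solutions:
 v(z) = C1 + C2*exp(-18*z/35) - 15*z^2/8 + 45*z/8


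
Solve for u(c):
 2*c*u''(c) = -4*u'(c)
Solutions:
 u(c) = C1 + C2/c


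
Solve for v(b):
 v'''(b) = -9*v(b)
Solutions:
 v(b) = C3*exp(-3^(2/3)*b) + (C1*sin(3*3^(1/6)*b/2) + C2*cos(3*3^(1/6)*b/2))*exp(3^(2/3)*b/2)


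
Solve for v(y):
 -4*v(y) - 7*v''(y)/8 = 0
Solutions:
 v(y) = C1*sin(4*sqrt(14)*y/7) + C2*cos(4*sqrt(14)*y/7)


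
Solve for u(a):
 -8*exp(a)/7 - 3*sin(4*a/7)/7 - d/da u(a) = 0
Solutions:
 u(a) = C1 - 8*exp(a)/7 + 3*cos(4*a/7)/4


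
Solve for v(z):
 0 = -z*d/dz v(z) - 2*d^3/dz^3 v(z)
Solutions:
 v(z) = C1 + Integral(C2*airyai(-2^(2/3)*z/2) + C3*airybi(-2^(2/3)*z/2), z)


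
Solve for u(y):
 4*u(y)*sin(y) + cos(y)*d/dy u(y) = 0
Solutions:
 u(y) = C1*cos(y)^4


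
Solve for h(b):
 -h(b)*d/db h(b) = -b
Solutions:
 h(b) = -sqrt(C1 + b^2)
 h(b) = sqrt(C1 + b^2)


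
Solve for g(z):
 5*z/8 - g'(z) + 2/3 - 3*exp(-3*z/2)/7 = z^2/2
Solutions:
 g(z) = C1 - z^3/6 + 5*z^2/16 + 2*z/3 + 2*exp(-3*z/2)/7


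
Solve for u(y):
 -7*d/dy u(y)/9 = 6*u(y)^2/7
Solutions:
 u(y) = 49/(C1 + 54*y)


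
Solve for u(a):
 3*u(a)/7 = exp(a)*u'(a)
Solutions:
 u(a) = C1*exp(-3*exp(-a)/7)


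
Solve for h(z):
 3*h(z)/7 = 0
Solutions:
 h(z) = 0


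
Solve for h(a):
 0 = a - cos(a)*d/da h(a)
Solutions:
 h(a) = C1 + Integral(a/cos(a), a)


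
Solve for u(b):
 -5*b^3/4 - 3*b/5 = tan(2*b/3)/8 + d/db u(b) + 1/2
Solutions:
 u(b) = C1 - 5*b^4/16 - 3*b^2/10 - b/2 + 3*log(cos(2*b/3))/16


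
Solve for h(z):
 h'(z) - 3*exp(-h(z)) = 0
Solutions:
 h(z) = log(C1 + 3*z)


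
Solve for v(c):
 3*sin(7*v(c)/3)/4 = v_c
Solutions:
 -3*c/4 + 3*log(cos(7*v(c)/3) - 1)/14 - 3*log(cos(7*v(c)/3) + 1)/14 = C1


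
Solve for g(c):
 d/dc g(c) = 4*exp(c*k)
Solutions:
 g(c) = C1 + 4*exp(c*k)/k


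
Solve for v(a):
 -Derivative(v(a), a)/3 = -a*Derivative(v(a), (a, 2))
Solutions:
 v(a) = C1 + C2*a^(4/3)


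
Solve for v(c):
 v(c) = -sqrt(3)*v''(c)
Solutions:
 v(c) = C1*sin(3^(3/4)*c/3) + C2*cos(3^(3/4)*c/3)


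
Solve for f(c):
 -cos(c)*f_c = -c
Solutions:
 f(c) = C1 + Integral(c/cos(c), c)


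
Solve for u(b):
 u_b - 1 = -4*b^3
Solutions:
 u(b) = C1 - b^4 + b


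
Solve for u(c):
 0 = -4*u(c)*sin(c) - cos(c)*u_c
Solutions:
 u(c) = C1*cos(c)^4


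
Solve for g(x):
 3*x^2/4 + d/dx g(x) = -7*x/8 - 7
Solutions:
 g(x) = C1 - x^3/4 - 7*x^2/16 - 7*x


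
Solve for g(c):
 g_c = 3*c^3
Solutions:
 g(c) = C1 + 3*c^4/4


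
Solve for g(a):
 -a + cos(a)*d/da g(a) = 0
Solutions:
 g(a) = C1 + Integral(a/cos(a), a)


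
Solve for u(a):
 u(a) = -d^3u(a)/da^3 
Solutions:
 u(a) = C3*exp(-a) + (C1*sin(sqrt(3)*a/2) + C2*cos(sqrt(3)*a/2))*exp(a/2)


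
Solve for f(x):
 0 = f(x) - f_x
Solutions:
 f(x) = C1*exp(x)


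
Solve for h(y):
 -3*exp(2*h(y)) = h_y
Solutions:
 h(y) = log(-sqrt(-1/(C1 - 3*y))) - log(2)/2
 h(y) = log(-1/(C1 - 3*y))/2 - log(2)/2


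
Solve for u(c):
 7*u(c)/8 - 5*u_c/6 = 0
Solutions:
 u(c) = C1*exp(21*c/20)


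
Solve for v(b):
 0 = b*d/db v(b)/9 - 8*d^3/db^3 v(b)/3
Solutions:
 v(b) = C1 + Integral(C2*airyai(3^(2/3)*b/6) + C3*airybi(3^(2/3)*b/6), b)


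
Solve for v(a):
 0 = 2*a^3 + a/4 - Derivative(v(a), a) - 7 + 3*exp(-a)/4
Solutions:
 v(a) = C1 + a^4/2 + a^2/8 - 7*a - 3*exp(-a)/4


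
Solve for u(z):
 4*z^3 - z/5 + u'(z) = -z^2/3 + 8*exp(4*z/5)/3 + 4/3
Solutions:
 u(z) = C1 - z^4 - z^3/9 + z^2/10 + 4*z/3 + 10*exp(4*z/5)/3


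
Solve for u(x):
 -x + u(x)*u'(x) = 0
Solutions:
 u(x) = -sqrt(C1 + x^2)
 u(x) = sqrt(C1 + x^2)


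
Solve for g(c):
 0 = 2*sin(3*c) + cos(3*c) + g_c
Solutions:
 g(c) = C1 - sin(3*c)/3 + 2*cos(3*c)/3


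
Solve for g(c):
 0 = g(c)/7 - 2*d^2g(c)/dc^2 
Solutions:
 g(c) = C1*exp(-sqrt(14)*c/14) + C2*exp(sqrt(14)*c/14)


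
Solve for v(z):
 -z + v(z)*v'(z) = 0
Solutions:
 v(z) = -sqrt(C1 + z^2)
 v(z) = sqrt(C1 + z^2)


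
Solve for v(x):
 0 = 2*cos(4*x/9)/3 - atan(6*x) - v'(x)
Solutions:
 v(x) = C1 - x*atan(6*x) + log(36*x^2 + 1)/12 + 3*sin(4*x/9)/2


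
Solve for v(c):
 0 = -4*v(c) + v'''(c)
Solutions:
 v(c) = C3*exp(2^(2/3)*c) + (C1*sin(2^(2/3)*sqrt(3)*c/2) + C2*cos(2^(2/3)*sqrt(3)*c/2))*exp(-2^(2/3)*c/2)


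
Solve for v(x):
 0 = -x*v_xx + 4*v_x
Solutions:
 v(x) = C1 + C2*x^5


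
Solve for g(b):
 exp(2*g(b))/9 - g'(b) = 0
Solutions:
 g(b) = log(-sqrt(-1/(C1 + b))) - log(2)/2 + log(3)
 g(b) = log(-1/(C1 + b))/2 - log(2)/2 + log(3)


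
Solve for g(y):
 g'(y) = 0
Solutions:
 g(y) = C1


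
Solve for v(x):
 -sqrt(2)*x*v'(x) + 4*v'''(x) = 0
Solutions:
 v(x) = C1 + Integral(C2*airyai(sqrt(2)*x/2) + C3*airybi(sqrt(2)*x/2), x)


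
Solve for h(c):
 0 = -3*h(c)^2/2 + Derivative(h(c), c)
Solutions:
 h(c) = -2/(C1 + 3*c)


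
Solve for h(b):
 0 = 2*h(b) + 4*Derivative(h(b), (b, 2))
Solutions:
 h(b) = C1*sin(sqrt(2)*b/2) + C2*cos(sqrt(2)*b/2)


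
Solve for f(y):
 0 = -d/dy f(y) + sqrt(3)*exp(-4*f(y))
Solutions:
 f(y) = log(-I*(C1 + 4*sqrt(3)*y)^(1/4))
 f(y) = log(I*(C1 + 4*sqrt(3)*y)^(1/4))
 f(y) = log(-(C1 + 4*sqrt(3)*y)^(1/4))
 f(y) = log(C1 + 4*sqrt(3)*y)/4


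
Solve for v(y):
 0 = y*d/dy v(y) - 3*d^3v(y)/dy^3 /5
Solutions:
 v(y) = C1 + Integral(C2*airyai(3^(2/3)*5^(1/3)*y/3) + C3*airybi(3^(2/3)*5^(1/3)*y/3), y)


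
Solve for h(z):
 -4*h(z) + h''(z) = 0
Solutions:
 h(z) = C1*exp(-2*z) + C2*exp(2*z)


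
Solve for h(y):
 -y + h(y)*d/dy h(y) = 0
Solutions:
 h(y) = -sqrt(C1 + y^2)
 h(y) = sqrt(C1 + y^2)


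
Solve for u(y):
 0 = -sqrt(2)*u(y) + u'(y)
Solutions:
 u(y) = C1*exp(sqrt(2)*y)


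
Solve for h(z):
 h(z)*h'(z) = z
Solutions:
 h(z) = -sqrt(C1 + z^2)
 h(z) = sqrt(C1 + z^2)


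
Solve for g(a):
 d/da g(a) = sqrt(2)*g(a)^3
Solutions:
 g(a) = -sqrt(2)*sqrt(-1/(C1 + sqrt(2)*a))/2
 g(a) = sqrt(2)*sqrt(-1/(C1 + sqrt(2)*a))/2


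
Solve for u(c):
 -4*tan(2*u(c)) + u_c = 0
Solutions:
 u(c) = -asin(C1*exp(8*c))/2 + pi/2
 u(c) = asin(C1*exp(8*c))/2


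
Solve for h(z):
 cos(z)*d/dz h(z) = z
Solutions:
 h(z) = C1 + Integral(z/cos(z), z)


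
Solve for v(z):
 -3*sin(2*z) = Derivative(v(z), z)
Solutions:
 v(z) = C1 + 3*cos(2*z)/2


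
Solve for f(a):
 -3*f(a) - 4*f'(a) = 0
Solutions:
 f(a) = C1*exp(-3*a/4)


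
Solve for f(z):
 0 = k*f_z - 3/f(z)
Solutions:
 f(z) = -sqrt(C1 + 6*z/k)
 f(z) = sqrt(C1 + 6*z/k)


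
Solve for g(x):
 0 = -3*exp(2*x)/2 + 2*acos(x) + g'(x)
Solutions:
 g(x) = C1 - 2*x*acos(x) + 2*sqrt(1 - x^2) + 3*exp(2*x)/4


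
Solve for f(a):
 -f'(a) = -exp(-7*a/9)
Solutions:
 f(a) = C1 - 9*exp(-7*a/9)/7


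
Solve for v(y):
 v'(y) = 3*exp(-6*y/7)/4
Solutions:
 v(y) = C1 - 7*exp(-6*y/7)/8


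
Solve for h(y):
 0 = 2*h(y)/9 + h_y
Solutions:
 h(y) = C1*exp(-2*y/9)


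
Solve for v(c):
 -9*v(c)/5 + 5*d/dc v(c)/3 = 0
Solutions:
 v(c) = C1*exp(27*c/25)


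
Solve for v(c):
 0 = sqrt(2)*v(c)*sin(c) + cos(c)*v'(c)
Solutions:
 v(c) = C1*cos(c)^(sqrt(2))


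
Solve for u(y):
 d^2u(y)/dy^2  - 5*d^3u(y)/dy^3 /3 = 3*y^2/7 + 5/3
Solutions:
 u(y) = C1 + C2*y + C3*exp(3*y/5) + y^4/28 + 5*y^3/21 + 85*y^2/42


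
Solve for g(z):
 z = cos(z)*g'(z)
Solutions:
 g(z) = C1 + Integral(z/cos(z), z)


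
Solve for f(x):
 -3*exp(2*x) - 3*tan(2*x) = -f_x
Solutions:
 f(x) = C1 + 3*exp(2*x)/2 - 3*log(cos(2*x))/2


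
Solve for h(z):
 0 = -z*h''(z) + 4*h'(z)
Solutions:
 h(z) = C1 + C2*z^5


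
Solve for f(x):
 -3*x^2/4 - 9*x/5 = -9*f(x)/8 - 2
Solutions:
 f(x) = 2*x^2/3 + 8*x/5 - 16/9


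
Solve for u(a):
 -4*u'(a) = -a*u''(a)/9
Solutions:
 u(a) = C1 + C2*a^37


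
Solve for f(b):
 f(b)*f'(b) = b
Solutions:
 f(b) = -sqrt(C1 + b^2)
 f(b) = sqrt(C1 + b^2)


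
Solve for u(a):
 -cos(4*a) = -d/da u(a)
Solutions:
 u(a) = C1 + sin(4*a)/4


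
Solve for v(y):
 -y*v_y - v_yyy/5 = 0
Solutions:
 v(y) = C1 + Integral(C2*airyai(-5^(1/3)*y) + C3*airybi(-5^(1/3)*y), y)


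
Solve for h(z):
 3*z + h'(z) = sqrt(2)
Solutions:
 h(z) = C1 - 3*z^2/2 + sqrt(2)*z


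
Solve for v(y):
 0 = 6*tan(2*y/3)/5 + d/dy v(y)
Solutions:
 v(y) = C1 + 9*log(cos(2*y/3))/5


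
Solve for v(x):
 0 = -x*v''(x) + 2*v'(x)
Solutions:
 v(x) = C1 + C2*x^3


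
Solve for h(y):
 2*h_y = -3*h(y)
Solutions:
 h(y) = C1*exp(-3*y/2)


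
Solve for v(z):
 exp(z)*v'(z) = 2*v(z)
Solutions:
 v(z) = C1*exp(-2*exp(-z))


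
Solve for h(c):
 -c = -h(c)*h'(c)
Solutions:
 h(c) = -sqrt(C1 + c^2)
 h(c) = sqrt(C1 + c^2)


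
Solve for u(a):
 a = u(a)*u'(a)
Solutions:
 u(a) = -sqrt(C1 + a^2)
 u(a) = sqrt(C1 + a^2)


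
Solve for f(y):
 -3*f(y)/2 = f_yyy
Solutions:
 f(y) = C3*exp(-2^(2/3)*3^(1/3)*y/2) + (C1*sin(2^(2/3)*3^(5/6)*y/4) + C2*cos(2^(2/3)*3^(5/6)*y/4))*exp(2^(2/3)*3^(1/3)*y/4)


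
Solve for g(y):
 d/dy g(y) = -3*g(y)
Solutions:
 g(y) = C1*exp(-3*y)


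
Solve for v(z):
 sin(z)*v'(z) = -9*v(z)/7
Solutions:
 v(z) = C1*(cos(z) + 1)^(9/14)/(cos(z) - 1)^(9/14)


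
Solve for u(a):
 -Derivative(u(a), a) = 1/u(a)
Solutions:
 u(a) = -sqrt(C1 - 2*a)
 u(a) = sqrt(C1 - 2*a)


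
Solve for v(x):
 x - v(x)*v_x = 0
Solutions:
 v(x) = -sqrt(C1 + x^2)
 v(x) = sqrt(C1 + x^2)


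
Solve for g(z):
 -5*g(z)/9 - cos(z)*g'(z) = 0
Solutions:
 g(z) = C1*(sin(z) - 1)^(5/18)/(sin(z) + 1)^(5/18)


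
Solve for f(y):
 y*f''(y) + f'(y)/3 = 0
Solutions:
 f(y) = C1 + C2*y^(2/3)


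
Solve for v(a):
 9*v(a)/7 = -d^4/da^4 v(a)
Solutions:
 v(a) = (C1*sin(sqrt(6)*7^(3/4)*a/14) + C2*cos(sqrt(6)*7^(3/4)*a/14))*exp(-sqrt(6)*7^(3/4)*a/14) + (C3*sin(sqrt(6)*7^(3/4)*a/14) + C4*cos(sqrt(6)*7^(3/4)*a/14))*exp(sqrt(6)*7^(3/4)*a/14)


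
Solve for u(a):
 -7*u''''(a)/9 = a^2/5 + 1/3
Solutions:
 u(a) = C1 + C2*a + C3*a^2 + C4*a^3 - a^6/1400 - a^4/56


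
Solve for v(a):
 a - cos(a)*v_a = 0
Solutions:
 v(a) = C1 + Integral(a/cos(a), a)


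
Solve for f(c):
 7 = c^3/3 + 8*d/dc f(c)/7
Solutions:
 f(c) = C1 - 7*c^4/96 + 49*c/8


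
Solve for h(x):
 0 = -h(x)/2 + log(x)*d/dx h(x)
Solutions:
 h(x) = C1*exp(li(x)/2)


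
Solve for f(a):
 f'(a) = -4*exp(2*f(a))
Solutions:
 f(a) = log(-sqrt(-1/(C1 - 4*a))) - log(2)/2
 f(a) = log(-1/(C1 - 4*a))/2 - log(2)/2


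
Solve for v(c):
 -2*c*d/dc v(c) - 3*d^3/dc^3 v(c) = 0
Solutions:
 v(c) = C1 + Integral(C2*airyai(-2^(1/3)*3^(2/3)*c/3) + C3*airybi(-2^(1/3)*3^(2/3)*c/3), c)


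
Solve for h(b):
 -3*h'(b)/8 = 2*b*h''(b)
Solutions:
 h(b) = C1 + C2*b^(13/16)


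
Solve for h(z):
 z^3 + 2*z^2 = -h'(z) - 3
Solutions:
 h(z) = C1 - z^4/4 - 2*z^3/3 - 3*z


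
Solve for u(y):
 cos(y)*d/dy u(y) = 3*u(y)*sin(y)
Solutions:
 u(y) = C1/cos(y)^3


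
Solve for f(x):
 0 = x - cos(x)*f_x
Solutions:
 f(x) = C1 + Integral(x/cos(x), x)


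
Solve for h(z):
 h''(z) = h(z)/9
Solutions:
 h(z) = C1*exp(-z/3) + C2*exp(z/3)


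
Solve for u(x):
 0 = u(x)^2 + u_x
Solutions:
 u(x) = 1/(C1 + x)


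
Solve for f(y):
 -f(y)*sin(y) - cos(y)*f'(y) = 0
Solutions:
 f(y) = C1*cos(y)


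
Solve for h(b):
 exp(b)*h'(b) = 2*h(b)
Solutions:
 h(b) = C1*exp(-2*exp(-b))


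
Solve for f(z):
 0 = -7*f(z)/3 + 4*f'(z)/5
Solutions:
 f(z) = C1*exp(35*z/12)


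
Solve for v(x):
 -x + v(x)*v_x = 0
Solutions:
 v(x) = -sqrt(C1 + x^2)
 v(x) = sqrt(C1 + x^2)


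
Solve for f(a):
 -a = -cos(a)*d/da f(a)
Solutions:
 f(a) = C1 + Integral(a/cos(a), a)


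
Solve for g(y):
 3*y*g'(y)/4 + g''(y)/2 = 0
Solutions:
 g(y) = C1 + C2*erf(sqrt(3)*y/2)


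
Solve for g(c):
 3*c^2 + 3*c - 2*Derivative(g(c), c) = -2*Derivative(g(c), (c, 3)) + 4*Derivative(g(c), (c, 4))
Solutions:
 g(c) = C1 + C2*exp(c*((6*sqrt(78) + 53)^(-1/3) + 2 + (6*sqrt(78) + 53)^(1/3))/12)*sin(sqrt(3)*c*(-(6*sqrt(78) + 53)^(1/3) + (6*sqrt(78) + 53)^(-1/3))/12) + C3*exp(c*((6*sqrt(78) + 53)^(-1/3) + 2 + (6*sqrt(78) + 53)^(1/3))/12)*cos(sqrt(3)*c*(-(6*sqrt(78) + 53)^(1/3) + (6*sqrt(78) + 53)^(-1/3))/12) + C4*exp(c*(-(6*sqrt(78) + 53)^(1/3) - 1/(6*sqrt(78) + 53)^(1/3) + 1)/6) + c^3/2 + 3*c^2/4 + 3*c


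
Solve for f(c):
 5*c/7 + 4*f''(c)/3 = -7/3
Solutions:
 f(c) = C1 + C2*c - 5*c^3/56 - 7*c^2/8


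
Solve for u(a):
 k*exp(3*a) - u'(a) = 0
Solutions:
 u(a) = C1 + k*exp(3*a)/3


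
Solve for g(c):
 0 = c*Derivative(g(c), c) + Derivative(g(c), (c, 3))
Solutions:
 g(c) = C1 + Integral(C2*airyai(-c) + C3*airybi(-c), c)


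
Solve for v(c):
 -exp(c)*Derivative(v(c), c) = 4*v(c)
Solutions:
 v(c) = C1*exp(4*exp(-c))


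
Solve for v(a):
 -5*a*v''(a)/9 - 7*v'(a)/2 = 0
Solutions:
 v(a) = C1 + C2/a^(53/10)


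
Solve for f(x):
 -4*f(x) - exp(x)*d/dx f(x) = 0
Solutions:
 f(x) = C1*exp(4*exp(-x))


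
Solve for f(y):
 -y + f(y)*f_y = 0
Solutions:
 f(y) = -sqrt(C1 + y^2)
 f(y) = sqrt(C1 + y^2)


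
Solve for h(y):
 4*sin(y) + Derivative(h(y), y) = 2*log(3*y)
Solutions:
 h(y) = C1 + 2*y*log(y) - 2*y + 2*y*log(3) + 4*cos(y)


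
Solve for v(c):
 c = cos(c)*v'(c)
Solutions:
 v(c) = C1 + Integral(c/cos(c), c)


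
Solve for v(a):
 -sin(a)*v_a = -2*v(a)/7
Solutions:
 v(a) = C1*(cos(a) - 1)^(1/7)/(cos(a) + 1)^(1/7)


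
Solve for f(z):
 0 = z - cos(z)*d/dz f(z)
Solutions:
 f(z) = C1 + Integral(z/cos(z), z)


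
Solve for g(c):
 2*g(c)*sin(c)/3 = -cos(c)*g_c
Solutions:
 g(c) = C1*cos(c)^(2/3)


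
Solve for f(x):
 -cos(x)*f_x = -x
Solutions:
 f(x) = C1 + Integral(x/cos(x), x)


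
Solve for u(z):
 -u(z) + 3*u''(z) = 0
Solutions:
 u(z) = C1*exp(-sqrt(3)*z/3) + C2*exp(sqrt(3)*z/3)


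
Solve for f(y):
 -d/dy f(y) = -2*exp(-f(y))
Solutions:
 f(y) = log(C1 + 2*y)


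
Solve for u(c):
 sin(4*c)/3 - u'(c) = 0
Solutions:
 u(c) = C1 - cos(4*c)/12


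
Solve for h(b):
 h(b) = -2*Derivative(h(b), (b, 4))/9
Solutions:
 h(b) = (C1*sin(2^(1/4)*sqrt(3)*b/2) + C2*cos(2^(1/4)*sqrt(3)*b/2))*exp(-2^(1/4)*sqrt(3)*b/2) + (C3*sin(2^(1/4)*sqrt(3)*b/2) + C4*cos(2^(1/4)*sqrt(3)*b/2))*exp(2^(1/4)*sqrt(3)*b/2)


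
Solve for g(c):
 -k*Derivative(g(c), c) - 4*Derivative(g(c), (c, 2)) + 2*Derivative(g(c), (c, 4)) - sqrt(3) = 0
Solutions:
 g(c) = C1 + C2*exp(c*(6^(1/3)*(-9*k + 2*sqrt(3)*sqrt(27*k^2/4 - 32))^(1/3)/12 - 2^(1/3)*3^(5/6)*I*(-9*k + 2*sqrt(3)*sqrt(27*k^2/4 - 32))^(1/3)/12 - 8/((-6^(1/3) + 2^(1/3)*3^(5/6)*I)*(-9*k + 2*sqrt(3)*sqrt(27*k^2/4 - 32))^(1/3)))) + C3*exp(c*(6^(1/3)*(-9*k + 2*sqrt(3)*sqrt(27*k^2/4 - 32))^(1/3)/12 + 2^(1/3)*3^(5/6)*I*(-9*k + 2*sqrt(3)*sqrt(27*k^2/4 - 32))^(1/3)/12 + 8/((6^(1/3) + 2^(1/3)*3^(5/6)*I)*(-9*k + 2*sqrt(3)*sqrt(27*k^2/4 - 32))^(1/3)))) + C4*exp(-6^(1/3)*c*((-9*k + 2*sqrt(3)*sqrt(27*k^2/4 - 32))^(1/3) + 4*6^(1/3)/(-9*k + 2*sqrt(3)*sqrt(27*k^2/4 - 32))^(1/3))/6) - sqrt(3)*c/k


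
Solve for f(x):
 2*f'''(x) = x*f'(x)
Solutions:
 f(x) = C1 + Integral(C2*airyai(2^(2/3)*x/2) + C3*airybi(2^(2/3)*x/2), x)


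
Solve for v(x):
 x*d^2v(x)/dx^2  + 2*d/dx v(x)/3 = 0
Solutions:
 v(x) = C1 + C2*x^(1/3)


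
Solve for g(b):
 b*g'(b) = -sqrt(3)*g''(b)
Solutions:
 g(b) = C1 + C2*erf(sqrt(2)*3^(3/4)*b/6)


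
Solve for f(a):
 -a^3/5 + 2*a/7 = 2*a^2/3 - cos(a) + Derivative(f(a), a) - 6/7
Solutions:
 f(a) = C1 - a^4/20 - 2*a^3/9 + a^2/7 + 6*a/7 + sin(a)


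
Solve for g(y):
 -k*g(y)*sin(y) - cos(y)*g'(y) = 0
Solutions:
 g(y) = C1*exp(k*log(cos(y)))


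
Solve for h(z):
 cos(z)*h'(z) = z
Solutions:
 h(z) = C1 + Integral(z/cos(z), z)


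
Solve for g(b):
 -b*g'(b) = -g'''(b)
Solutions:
 g(b) = C1 + Integral(C2*airyai(b) + C3*airybi(b), b)


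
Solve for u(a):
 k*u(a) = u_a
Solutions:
 u(a) = C1*exp(a*k)


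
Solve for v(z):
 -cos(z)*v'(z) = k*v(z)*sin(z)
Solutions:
 v(z) = C1*exp(k*log(cos(z)))


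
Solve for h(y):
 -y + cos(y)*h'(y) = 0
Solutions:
 h(y) = C1 + Integral(y/cos(y), y)


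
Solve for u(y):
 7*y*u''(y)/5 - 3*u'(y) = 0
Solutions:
 u(y) = C1 + C2*y^(22/7)


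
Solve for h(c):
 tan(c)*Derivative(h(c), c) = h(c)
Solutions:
 h(c) = C1*sin(c)


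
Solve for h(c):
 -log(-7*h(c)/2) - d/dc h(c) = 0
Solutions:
 Integral(1/(log(-_y) - log(2) + log(7)), (_y, h(c))) = C1 - c


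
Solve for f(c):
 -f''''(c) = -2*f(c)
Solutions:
 f(c) = C1*exp(-2^(1/4)*c) + C2*exp(2^(1/4)*c) + C3*sin(2^(1/4)*c) + C4*cos(2^(1/4)*c)


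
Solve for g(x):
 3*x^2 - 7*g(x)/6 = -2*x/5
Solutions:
 g(x) = 6*x*(15*x + 2)/35


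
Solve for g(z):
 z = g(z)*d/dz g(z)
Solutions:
 g(z) = -sqrt(C1 + z^2)
 g(z) = sqrt(C1 + z^2)


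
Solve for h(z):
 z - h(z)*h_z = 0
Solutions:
 h(z) = -sqrt(C1 + z^2)
 h(z) = sqrt(C1 + z^2)


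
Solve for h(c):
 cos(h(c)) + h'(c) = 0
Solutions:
 h(c) = pi - asin((C1 + exp(2*c))/(C1 - exp(2*c)))
 h(c) = asin((C1 + exp(2*c))/(C1 - exp(2*c)))


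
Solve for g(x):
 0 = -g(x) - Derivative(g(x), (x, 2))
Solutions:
 g(x) = C1*sin(x) + C2*cos(x)


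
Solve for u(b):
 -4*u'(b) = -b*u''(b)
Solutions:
 u(b) = C1 + C2*b^5


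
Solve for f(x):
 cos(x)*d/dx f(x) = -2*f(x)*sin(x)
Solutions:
 f(x) = C1*cos(x)^2


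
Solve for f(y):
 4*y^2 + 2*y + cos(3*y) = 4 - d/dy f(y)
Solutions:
 f(y) = C1 - 4*y^3/3 - y^2 + 4*y - sin(3*y)/3


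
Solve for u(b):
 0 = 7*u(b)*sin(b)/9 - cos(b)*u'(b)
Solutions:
 u(b) = C1/cos(b)^(7/9)


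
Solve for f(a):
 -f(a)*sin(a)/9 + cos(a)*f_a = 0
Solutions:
 f(a) = C1/cos(a)^(1/9)


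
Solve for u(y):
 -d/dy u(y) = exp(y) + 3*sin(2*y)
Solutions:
 u(y) = C1 - exp(y) + 3*cos(2*y)/2


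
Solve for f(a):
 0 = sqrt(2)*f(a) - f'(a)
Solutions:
 f(a) = C1*exp(sqrt(2)*a)


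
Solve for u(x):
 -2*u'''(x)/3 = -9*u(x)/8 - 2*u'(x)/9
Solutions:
 u(x) = C1*exp(-2^(1/3)*x*(8*2^(1/3)/(sqrt(530417) + 729)^(1/3) + (sqrt(530417) + 729)^(1/3))/24)*sin(2^(1/3)*sqrt(3)*x*(-(sqrt(530417) + 729)^(1/3) + 8*2^(1/3)/(sqrt(530417) + 729)^(1/3))/24) + C2*exp(-2^(1/3)*x*(8*2^(1/3)/(sqrt(530417) + 729)^(1/3) + (sqrt(530417) + 729)^(1/3))/24)*cos(2^(1/3)*sqrt(3)*x*(-(sqrt(530417) + 729)^(1/3) + 8*2^(1/3)/(sqrt(530417) + 729)^(1/3))/24) + C3*exp(2^(1/3)*x*(8*2^(1/3)/(sqrt(530417) + 729)^(1/3) + (sqrt(530417) + 729)^(1/3))/12)


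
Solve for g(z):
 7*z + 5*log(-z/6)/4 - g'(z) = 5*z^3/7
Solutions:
 g(z) = C1 - 5*z^4/28 + 7*z^2/2 + 5*z*log(-z)/4 + 5*z*(-log(6) - 1)/4


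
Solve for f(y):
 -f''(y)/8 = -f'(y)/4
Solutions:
 f(y) = C1 + C2*exp(2*y)


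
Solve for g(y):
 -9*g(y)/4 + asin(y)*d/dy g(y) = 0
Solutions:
 g(y) = C1*exp(9*Integral(1/asin(y), y)/4)


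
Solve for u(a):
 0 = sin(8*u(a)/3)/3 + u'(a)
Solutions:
 a/3 + 3*log(cos(8*u(a)/3) - 1)/16 - 3*log(cos(8*u(a)/3) + 1)/16 = C1


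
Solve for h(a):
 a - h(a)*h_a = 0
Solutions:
 h(a) = -sqrt(C1 + a^2)
 h(a) = sqrt(C1 + a^2)


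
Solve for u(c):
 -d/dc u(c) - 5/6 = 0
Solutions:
 u(c) = C1 - 5*c/6


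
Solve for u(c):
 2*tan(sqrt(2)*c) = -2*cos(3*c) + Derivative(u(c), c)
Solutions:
 u(c) = C1 - sqrt(2)*log(cos(sqrt(2)*c)) + 2*sin(3*c)/3


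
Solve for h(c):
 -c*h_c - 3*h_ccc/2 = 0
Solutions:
 h(c) = C1 + Integral(C2*airyai(-2^(1/3)*3^(2/3)*c/3) + C3*airybi(-2^(1/3)*3^(2/3)*c/3), c)


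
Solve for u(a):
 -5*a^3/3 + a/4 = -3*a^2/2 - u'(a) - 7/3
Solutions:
 u(a) = C1 + 5*a^4/12 - a^3/2 - a^2/8 - 7*a/3


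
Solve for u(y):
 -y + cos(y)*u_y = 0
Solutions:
 u(y) = C1 + Integral(y/cos(y), y)


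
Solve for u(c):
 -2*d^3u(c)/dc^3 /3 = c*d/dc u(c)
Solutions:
 u(c) = C1 + Integral(C2*airyai(-2^(2/3)*3^(1/3)*c/2) + C3*airybi(-2^(2/3)*3^(1/3)*c/2), c)


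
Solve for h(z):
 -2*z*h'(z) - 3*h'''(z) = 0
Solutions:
 h(z) = C1 + Integral(C2*airyai(-2^(1/3)*3^(2/3)*z/3) + C3*airybi(-2^(1/3)*3^(2/3)*z/3), z)


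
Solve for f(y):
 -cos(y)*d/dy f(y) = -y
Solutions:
 f(y) = C1 + Integral(y/cos(y), y)


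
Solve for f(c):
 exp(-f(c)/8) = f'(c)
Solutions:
 f(c) = 8*log(C1 + c/8)


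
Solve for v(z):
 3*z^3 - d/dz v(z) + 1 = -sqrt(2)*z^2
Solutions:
 v(z) = C1 + 3*z^4/4 + sqrt(2)*z^3/3 + z


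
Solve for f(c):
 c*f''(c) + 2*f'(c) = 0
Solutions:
 f(c) = C1 + C2/c


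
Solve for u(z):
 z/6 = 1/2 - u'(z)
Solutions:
 u(z) = C1 - z^2/12 + z/2


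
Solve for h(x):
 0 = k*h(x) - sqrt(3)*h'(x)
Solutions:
 h(x) = C1*exp(sqrt(3)*k*x/3)


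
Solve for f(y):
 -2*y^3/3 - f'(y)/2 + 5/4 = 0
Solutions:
 f(y) = C1 - y^4/3 + 5*y/2


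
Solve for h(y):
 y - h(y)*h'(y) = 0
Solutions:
 h(y) = -sqrt(C1 + y^2)
 h(y) = sqrt(C1 + y^2)


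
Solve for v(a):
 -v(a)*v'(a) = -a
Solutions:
 v(a) = -sqrt(C1 + a^2)
 v(a) = sqrt(C1 + a^2)


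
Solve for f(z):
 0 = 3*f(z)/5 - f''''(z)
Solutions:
 f(z) = C1*exp(-3^(1/4)*5^(3/4)*z/5) + C2*exp(3^(1/4)*5^(3/4)*z/5) + C3*sin(3^(1/4)*5^(3/4)*z/5) + C4*cos(3^(1/4)*5^(3/4)*z/5)


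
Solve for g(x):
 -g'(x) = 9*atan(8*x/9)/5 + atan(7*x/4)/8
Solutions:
 g(x) = C1 - 9*x*atan(8*x/9)/5 - x*atan(7*x/4)/8 + log(49*x^2 + 16)/28 + 81*log(64*x^2 + 81)/80


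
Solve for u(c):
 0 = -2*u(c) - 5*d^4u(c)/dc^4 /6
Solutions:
 u(c) = (C1*sin(3^(1/4)*5^(3/4)*c/5) + C2*cos(3^(1/4)*5^(3/4)*c/5))*exp(-3^(1/4)*5^(3/4)*c/5) + (C3*sin(3^(1/4)*5^(3/4)*c/5) + C4*cos(3^(1/4)*5^(3/4)*c/5))*exp(3^(1/4)*5^(3/4)*c/5)


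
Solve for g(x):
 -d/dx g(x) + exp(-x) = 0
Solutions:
 g(x) = C1 - exp(-x)


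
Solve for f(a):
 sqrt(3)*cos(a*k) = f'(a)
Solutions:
 f(a) = C1 + sqrt(3)*sin(a*k)/k


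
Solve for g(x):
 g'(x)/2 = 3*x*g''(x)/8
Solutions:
 g(x) = C1 + C2*x^(7/3)


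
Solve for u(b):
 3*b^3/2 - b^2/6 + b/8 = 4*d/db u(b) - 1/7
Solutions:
 u(b) = C1 + 3*b^4/32 - b^3/72 + b^2/64 + b/28


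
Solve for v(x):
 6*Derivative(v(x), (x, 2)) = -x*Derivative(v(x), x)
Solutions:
 v(x) = C1 + C2*erf(sqrt(3)*x/6)


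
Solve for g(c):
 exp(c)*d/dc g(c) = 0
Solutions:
 g(c) = C1


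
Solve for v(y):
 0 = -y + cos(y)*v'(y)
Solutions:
 v(y) = C1 + Integral(y/cos(y), y)


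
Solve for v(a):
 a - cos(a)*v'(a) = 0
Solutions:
 v(a) = C1 + Integral(a/cos(a), a)


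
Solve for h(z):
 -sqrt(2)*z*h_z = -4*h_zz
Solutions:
 h(z) = C1 + C2*erfi(2^(3/4)*z/4)


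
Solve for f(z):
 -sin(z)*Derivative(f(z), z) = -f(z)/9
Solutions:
 f(z) = C1*(cos(z) - 1)^(1/18)/(cos(z) + 1)^(1/18)


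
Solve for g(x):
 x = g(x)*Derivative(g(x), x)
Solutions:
 g(x) = -sqrt(C1 + x^2)
 g(x) = sqrt(C1 + x^2)


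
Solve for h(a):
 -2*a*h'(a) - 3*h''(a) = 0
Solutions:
 h(a) = C1 + C2*erf(sqrt(3)*a/3)


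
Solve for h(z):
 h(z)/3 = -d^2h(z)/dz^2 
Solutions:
 h(z) = C1*sin(sqrt(3)*z/3) + C2*cos(sqrt(3)*z/3)


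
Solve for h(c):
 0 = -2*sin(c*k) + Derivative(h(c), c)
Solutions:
 h(c) = C1 - 2*cos(c*k)/k


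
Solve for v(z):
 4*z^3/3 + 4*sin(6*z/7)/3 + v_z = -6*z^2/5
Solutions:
 v(z) = C1 - z^4/3 - 2*z^3/5 + 14*cos(6*z/7)/9


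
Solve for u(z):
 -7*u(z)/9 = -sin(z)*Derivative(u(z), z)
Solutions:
 u(z) = C1*(cos(z) - 1)^(7/18)/(cos(z) + 1)^(7/18)


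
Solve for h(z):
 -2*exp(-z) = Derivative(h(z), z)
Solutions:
 h(z) = C1 + 2*exp(-z)


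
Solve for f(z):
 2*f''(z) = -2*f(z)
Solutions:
 f(z) = C1*sin(z) + C2*cos(z)


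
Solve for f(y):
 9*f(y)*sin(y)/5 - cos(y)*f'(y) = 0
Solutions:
 f(y) = C1/cos(y)^(9/5)


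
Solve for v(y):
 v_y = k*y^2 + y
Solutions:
 v(y) = C1 + k*y^3/3 + y^2/2


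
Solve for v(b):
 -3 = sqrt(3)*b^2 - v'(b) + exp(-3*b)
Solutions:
 v(b) = C1 + sqrt(3)*b^3/3 + 3*b - exp(-3*b)/3


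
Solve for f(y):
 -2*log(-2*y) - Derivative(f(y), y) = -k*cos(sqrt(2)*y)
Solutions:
 f(y) = C1 + sqrt(2)*k*sin(sqrt(2)*y)/2 - 2*y*log(-y) - 2*y*log(2) + 2*y


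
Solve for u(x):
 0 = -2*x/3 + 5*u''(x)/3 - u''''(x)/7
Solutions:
 u(x) = C1 + C2*x + C3*exp(-sqrt(105)*x/3) + C4*exp(sqrt(105)*x/3) + x^3/15


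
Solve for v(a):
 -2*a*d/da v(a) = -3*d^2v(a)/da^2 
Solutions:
 v(a) = C1 + C2*erfi(sqrt(3)*a/3)


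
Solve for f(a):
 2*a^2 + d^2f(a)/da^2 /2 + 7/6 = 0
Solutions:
 f(a) = C1 + C2*a - a^4/3 - 7*a^2/6


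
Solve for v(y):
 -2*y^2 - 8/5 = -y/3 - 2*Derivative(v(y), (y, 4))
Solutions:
 v(y) = C1 + C2*y + C3*y^2 + C4*y^3 + y^6/360 - y^5/720 + y^4/30


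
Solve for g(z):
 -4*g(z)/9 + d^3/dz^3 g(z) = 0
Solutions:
 g(z) = C3*exp(2^(2/3)*3^(1/3)*z/3) + (C1*sin(2^(2/3)*3^(5/6)*z/6) + C2*cos(2^(2/3)*3^(5/6)*z/6))*exp(-2^(2/3)*3^(1/3)*z/6)


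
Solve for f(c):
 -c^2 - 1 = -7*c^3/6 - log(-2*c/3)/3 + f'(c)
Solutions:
 f(c) = C1 + 7*c^4/24 - c^3/3 + c*log(-c)/3 + c*(-4 - log(3) + log(2))/3


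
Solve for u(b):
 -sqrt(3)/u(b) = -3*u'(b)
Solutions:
 u(b) = -sqrt(C1 + 6*sqrt(3)*b)/3
 u(b) = sqrt(C1 + 6*sqrt(3)*b)/3


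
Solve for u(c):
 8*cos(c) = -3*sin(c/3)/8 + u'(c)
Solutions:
 u(c) = C1 + 8*sin(c) - 9*cos(c/3)/8


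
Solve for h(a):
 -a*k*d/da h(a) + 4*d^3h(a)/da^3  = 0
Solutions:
 h(a) = C1 + Integral(C2*airyai(2^(1/3)*a*k^(1/3)/2) + C3*airybi(2^(1/3)*a*k^(1/3)/2), a)


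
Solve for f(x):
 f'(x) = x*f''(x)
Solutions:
 f(x) = C1 + C2*x^2


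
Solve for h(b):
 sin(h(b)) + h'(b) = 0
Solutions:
 h(b) = -acos((-C1 - exp(2*b))/(C1 - exp(2*b))) + 2*pi
 h(b) = acos((-C1 - exp(2*b))/(C1 - exp(2*b)))


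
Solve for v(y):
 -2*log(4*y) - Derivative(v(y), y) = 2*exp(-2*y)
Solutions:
 v(y) = C1 - 2*y*log(y) + 2*y*(1 - 2*log(2)) + exp(-2*y)


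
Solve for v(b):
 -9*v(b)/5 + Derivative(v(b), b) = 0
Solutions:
 v(b) = C1*exp(9*b/5)


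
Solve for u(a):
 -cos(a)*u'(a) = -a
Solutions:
 u(a) = C1 + Integral(a/cos(a), a)


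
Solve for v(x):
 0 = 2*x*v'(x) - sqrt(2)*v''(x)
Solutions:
 v(x) = C1 + C2*erfi(2^(3/4)*x/2)


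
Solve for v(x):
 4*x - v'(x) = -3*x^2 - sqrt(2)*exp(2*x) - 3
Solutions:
 v(x) = C1 + x^3 + 2*x^2 + 3*x + sqrt(2)*exp(2*x)/2


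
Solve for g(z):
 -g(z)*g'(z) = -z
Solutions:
 g(z) = -sqrt(C1 + z^2)
 g(z) = sqrt(C1 + z^2)


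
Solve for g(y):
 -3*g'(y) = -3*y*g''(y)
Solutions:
 g(y) = C1 + C2*y^2


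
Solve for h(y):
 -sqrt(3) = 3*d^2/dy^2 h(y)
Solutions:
 h(y) = C1 + C2*y - sqrt(3)*y^2/6


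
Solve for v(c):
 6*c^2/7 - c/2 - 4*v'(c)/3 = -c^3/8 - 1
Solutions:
 v(c) = C1 + 3*c^4/128 + 3*c^3/14 - 3*c^2/16 + 3*c/4


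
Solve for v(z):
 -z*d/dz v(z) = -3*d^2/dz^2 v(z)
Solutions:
 v(z) = C1 + C2*erfi(sqrt(6)*z/6)


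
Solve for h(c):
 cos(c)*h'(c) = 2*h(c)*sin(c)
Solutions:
 h(c) = C1/cos(c)^2


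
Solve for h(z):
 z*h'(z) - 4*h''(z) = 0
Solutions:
 h(z) = C1 + C2*erfi(sqrt(2)*z/4)


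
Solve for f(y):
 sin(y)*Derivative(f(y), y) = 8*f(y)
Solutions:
 f(y) = C1*(cos(y)^4 - 4*cos(y)^3 + 6*cos(y)^2 - 4*cos(y) + 1)/(cos(y)^4 + 4*cos(y)^3 + 6*cos(y)^2 + 4*cos(y) + 1)


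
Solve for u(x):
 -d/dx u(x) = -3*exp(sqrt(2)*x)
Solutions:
 u(x) = C1 + 3*sqrt(2)*exp(sqrt(2)*x)/2


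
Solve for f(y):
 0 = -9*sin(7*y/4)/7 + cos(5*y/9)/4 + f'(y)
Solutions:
 f(y) = C1 - 9*sin(5*y/9)/20 - 36*cos(7*y/4)/49


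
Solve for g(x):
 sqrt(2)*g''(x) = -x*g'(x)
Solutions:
 g(x) = C1 + C2*erf(2^(1/4)*x/2)


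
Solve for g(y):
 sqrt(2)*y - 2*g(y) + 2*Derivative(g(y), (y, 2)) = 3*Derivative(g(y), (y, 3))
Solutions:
 g(y) = C1*exp(y*(4/(9*sqrt(681) + 235)^(1/3) + 4 + (9*sqrt(681) + 235)^(1/3))/18)*sin(sqrt(3)*y*(-(9*sqrt(681) + 235)^(1/3) + 4/(9*sqrt(681) + 235)^(1/3))/18) + C2*exp(y*(4/(9*sqrt(681) + 235)^(1/3) + 4 + (9*sqrt(681) + 235)^(1/3))/18)*cos(sqrt(3)*y*(-(9*sqrt(681) + 235)^(1/3) + 4/(9*sqrt(681) + 235)^(1/3))/18) + C3*exp(y*(-(9*sqrt(681) + 235)^(1/3) - 4/(9*sqrt(681) + 235)^(1/3) + 2)/9) + sqrt(2)*y/2


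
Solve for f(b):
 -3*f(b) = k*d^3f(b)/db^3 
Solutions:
 f(b) = C1*exp(3^(1/3)*b*(-1/k)^(1/3)) + C2*exp(b*(-1/k)^(1/3)*(-3^(1/3) + 3^(5/6)*I)/2) + C3*exp(-b*(-1/k)^(1/3)*(3^(1/3) + 3^(5/6)*I)/2)


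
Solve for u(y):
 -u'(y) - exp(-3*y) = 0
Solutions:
 u(y) = C1 + exp(-3*y)/3


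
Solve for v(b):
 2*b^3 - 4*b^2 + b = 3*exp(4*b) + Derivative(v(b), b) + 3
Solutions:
 v(b) = C1 + b^4/2 - 4*b^3/3 + b^2/2 - 3*b - 3*exp(4*b)/4


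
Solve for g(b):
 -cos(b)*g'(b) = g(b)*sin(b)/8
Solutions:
 g(b) = C1*cos(b)^(1/8)


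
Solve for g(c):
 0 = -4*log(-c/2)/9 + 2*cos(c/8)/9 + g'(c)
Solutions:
 g(c) = C1 + 4*c*log(-c)/9 - 4*c/9 - 4*c*log(2)/9 - 16*sin(c/8)/9


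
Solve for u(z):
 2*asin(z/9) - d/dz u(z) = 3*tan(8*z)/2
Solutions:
 u(z) = C1 + 2*z*asin(z/9) + 2*sqrt(81 - z^2) + 3*log(cos(8*z))/16


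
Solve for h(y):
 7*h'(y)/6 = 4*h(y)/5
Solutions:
 h(y) = C1*exp(24*y/35)


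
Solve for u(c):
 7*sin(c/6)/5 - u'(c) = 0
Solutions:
 u(c) = C1 - 42*cos(c/6)/5


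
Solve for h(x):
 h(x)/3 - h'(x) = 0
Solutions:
 h(x) = C1*exp(x/3)


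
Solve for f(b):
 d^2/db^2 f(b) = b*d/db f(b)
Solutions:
 f(b) = C1 + C2*erfi(sqrt(2)*b/2)


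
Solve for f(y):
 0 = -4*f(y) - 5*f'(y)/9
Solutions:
 f(y) = C1*exp(-36*y/5)


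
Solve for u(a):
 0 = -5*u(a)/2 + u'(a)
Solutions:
 u(a) = C1*exp(5*a/2)


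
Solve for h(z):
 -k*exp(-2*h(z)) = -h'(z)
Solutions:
 h(z) = log(-sqrt(C1 + 2*k*z))
 h(z) = log(C1 + 2*k*z)/2


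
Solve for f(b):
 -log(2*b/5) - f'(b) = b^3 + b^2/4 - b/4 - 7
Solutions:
 f(b) = C1 - b^4/4 - b^3/12 + b^2/8 - b*log(b) + b*log(5/2) + 8*b


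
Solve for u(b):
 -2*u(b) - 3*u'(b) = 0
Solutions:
 u(b) = C1*exp(-2*b/3)


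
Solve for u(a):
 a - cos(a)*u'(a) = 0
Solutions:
 u(a) = C1 + Integral(a/cos(a), a)


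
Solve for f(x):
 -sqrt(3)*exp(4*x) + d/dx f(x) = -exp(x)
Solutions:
 f(x) = C1 + sqrt(3)*exp(4*x)/4 - exp(x)


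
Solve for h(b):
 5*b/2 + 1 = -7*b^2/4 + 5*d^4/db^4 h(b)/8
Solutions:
 h(b) = C1 + C2*b + C3*b^2 + C4*b^3 + 7*b^6/900 + b^5/30 + b^4/15


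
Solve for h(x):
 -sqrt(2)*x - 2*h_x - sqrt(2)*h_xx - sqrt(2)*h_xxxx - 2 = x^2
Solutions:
 h(x) = C1 + C2*exp(2^(1/6)*3^(1/3)*x*(-2*3^(1/3)/(9 + sqrt(87))^(1/3) + 2^(2/3)*(9 + sqrt(87))^(1/3))/12)*sin(6^(1/6)*x*(6/(9 + sqrt(87))^(1/3) + 6^(2/3)*(9 + sqrt(87))^(1/3))/12) + C3*exp(2^(1/6)*3^(1/3)*x*(-2*3^(1/3)/(9 + sqrt(87))^(1/3) + 2^(2/3)*(9 + sqrt(87))^(1/3))/12)*cos(6^(1/6)*x*(6/(9 + sqrt(87))^(1/3) + 6^(2/3)*(9 + sqrt(87))^(1/3))/12) + C4*exp(-2^(1/6)*3^(1/3)*x*(-2*3^(1/3)/(9 + sqrt(87))^(1/3) + 2^(2/3)*(9 + sqrt(87))^(1/3))/6) - x^3/6 - x


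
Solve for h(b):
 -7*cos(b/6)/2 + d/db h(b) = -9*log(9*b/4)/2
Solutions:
 h(b) = C1 - 9*b*log(b)/2 - 9*b*log(3) + 9*b/2 + 9*b*log(2) + 21*sin(b/6)


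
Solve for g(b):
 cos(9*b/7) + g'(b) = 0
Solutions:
 g(b) = C1 - 7*sin(9*b/7)/9


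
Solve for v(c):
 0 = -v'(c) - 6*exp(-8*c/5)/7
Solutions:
 v(c) = C1 + 15*exp(-8*c/5)/28


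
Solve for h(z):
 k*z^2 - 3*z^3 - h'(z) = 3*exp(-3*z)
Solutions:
 h(z) = C1 + k*z^3/3 - 3*z^4/4 + exp(-3*z)


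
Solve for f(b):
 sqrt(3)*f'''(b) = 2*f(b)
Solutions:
 f(b) = C3*exp(2^(1/3)*3^(5/6)*b/3) + (C1*sin(6^(1/3)*b/2) + C2*cos(6^(1/3)*b/2))*exp(-2^(1/3)*3^(5/6)*b/6)


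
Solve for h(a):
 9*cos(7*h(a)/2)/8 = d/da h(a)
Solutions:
 -9*a/8 - log(sin(7*h(a)/2) - 1)/7 + log(sin(7*h(a)/2) + 1)/7 = C1


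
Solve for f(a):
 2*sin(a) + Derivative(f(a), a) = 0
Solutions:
 f(a) = C1 + 2*cos(a)


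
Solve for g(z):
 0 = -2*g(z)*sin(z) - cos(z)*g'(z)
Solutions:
 g(z) = C1*cos(z)^2


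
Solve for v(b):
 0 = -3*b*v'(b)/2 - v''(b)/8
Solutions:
 v(b) = C1 + C2*erf(sqrt(6)*b)


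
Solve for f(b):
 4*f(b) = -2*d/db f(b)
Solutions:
 f(b) = C1*exp(-2*b)


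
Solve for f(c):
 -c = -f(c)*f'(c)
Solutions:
 f(c) = -sqrt(C1 + c^2)
 f(c) = sqrt(C1 + c^2)


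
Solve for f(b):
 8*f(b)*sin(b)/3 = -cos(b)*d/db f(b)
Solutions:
 f(b) = C1*cos(b)^(8/3)


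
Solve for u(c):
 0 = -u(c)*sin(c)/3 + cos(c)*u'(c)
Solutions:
 u(c) = C1/cos(c)^(1/3)


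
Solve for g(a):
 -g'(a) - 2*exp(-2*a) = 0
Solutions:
 g(a) = C1 + exp(-2*a)


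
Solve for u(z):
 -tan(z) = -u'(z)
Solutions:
 u(z) = C1 - log(cos(z))


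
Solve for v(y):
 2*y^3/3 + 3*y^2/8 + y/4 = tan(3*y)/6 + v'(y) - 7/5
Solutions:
 v(y) = C1 + y^4/6 + y^3/8 + y^2/8 + 7*y/5 + log(cos(3*y))/18


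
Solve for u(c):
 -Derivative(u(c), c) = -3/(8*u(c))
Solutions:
 u(c) = -sqrt(C1 + 3*c)/2
 u(c) = sqrt(C1 + 3*c)/2


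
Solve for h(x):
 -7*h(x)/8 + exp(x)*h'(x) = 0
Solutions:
 h(x) = C1*exp(-7*exp(-x)/8)


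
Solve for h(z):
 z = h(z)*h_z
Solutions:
 h(z) = -sqrt(C1 + z^2)
 h(z) = sqrt(C1 + z^2)


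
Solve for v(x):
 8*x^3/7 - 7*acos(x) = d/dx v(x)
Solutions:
 v(x) = C1 + 2*x^4/7 - 7*x*acos(x) + 7*sqrt(1 - x^2)


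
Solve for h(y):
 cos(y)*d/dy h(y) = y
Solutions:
 h(y) = C1 + Integral(y/cos(y), y)


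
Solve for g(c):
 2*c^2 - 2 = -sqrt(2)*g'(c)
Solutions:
 g(c) = C1 - sqrt(2)*c^3/3 + sqrt(2)*c


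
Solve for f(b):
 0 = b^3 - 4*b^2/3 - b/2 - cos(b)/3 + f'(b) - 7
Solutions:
 f(b) = C1 - b^4/4 + 4*b^3/9 + b^2/4 + 7*b + sin(b)/3


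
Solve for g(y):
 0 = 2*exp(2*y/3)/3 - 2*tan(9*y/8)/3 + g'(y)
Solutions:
 g(y) = C1 - exp(2*y/3) - 16*log(cos(9*y/8))/27


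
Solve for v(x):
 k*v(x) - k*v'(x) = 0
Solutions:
 v(x) = C1*exp(x)


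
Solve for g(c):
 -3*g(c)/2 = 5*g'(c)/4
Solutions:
 g(c) = C1*exp(-6*c/5)


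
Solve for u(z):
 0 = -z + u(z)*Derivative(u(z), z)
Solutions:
 u(z) = -sqrt(C1 + z^2)
 u(z) = sqrt(C1 + z^2)


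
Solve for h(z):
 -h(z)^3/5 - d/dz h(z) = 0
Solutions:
 h(z) = -sqrt(10)*sqrt(-1/(C1 - z))/2
 h(z) = sqrt(10)*sqrt(-1/(C1 - z))/2


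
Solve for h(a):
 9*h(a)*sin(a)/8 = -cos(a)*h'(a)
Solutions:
 h(a) = C1*cos(a)^(9/8)


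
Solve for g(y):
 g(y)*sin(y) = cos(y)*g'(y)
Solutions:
 g(y) = C1/cos(y)


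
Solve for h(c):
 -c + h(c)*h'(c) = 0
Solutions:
 h(c) = -sqrt(C1 + c^2)
 h(c) = sqrt(C1 + c^2)


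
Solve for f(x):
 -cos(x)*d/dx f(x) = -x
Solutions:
 f(x) = C1 + Integral(x/cos(x), x)


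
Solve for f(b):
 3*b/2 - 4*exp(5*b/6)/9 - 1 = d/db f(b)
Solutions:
 f(b) = C1 + 3*b^2/4 - b - 8*exp(5*b/6)/15


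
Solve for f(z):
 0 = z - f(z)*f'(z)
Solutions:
 f(z) = -sqrt(C1 + z^2)
 f(z) = sqrt(C1 + z^2)


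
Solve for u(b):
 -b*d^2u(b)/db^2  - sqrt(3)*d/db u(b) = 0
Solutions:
 u(b) = C1 + C2*b^(1 - sqrt(3))


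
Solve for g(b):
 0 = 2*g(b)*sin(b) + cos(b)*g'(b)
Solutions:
 g(b) = C1*cos(b)^2


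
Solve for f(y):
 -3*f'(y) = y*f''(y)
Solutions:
 f(y) = C1 + C2/y^2


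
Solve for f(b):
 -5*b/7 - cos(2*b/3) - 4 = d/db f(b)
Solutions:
 f(b) = C1 - 5*b^2/14 - 4*b - 3*sin(2*b/3)/2


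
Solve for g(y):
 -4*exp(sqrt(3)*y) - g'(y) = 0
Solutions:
 g(y) = C1 - 4*sqrt(3)*exp(sqrt(3)*y)/3


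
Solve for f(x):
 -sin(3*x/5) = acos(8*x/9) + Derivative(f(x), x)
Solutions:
 f(x) = C1 - x*acos(8*x/9) + sqrt(81 - 64*x^2)/8 + 5*cos(3*x/5)/3


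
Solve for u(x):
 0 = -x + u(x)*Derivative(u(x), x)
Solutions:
 u(x) = -sqrt(C1 + x^2)
 u(x) = sqrt(C1 + x^2)


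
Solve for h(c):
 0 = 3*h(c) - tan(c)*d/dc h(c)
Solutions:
 h(c) = C1*sin(c)^3


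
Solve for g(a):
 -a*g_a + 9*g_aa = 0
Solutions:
 g(a) = C1 + C2*erfi(sqrt(2)*a/6)


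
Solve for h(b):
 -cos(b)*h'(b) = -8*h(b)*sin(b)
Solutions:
 h(b) = C1/cos(b)^8


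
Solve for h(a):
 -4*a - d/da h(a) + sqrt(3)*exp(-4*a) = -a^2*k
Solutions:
 h(a) = C1 + a^3*k/3 - 2*a^2 - sqrt(3)*exp(-4*a)/4


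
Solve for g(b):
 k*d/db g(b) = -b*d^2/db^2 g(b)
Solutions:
 g(b) = C1 + b^(1 - re(k))*(C2*sin(log(b)*Abs(im(k))) + C3*cos(log(b)*im(k)))


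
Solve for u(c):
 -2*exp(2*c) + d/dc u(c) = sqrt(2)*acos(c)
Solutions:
 u(c) = C1 + sqrt(2)*(c*acos(c) - sqrt(1 - c^2)) + exp(2*c)


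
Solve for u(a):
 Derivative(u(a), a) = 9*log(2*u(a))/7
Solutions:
 -7*Integral(1/(log(_y) + log(2)), (_y, u(a)))/9 = C1 - a


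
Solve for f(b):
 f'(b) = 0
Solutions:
 f(b) = C1


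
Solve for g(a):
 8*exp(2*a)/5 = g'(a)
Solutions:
 g(a) = C1 + 4*exp(2*a)/5


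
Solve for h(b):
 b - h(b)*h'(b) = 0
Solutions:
 h(b) = -sqrt(C1 + b^2)
 h(b) = sqrt(C1 + b^2)


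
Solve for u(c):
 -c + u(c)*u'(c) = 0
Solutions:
 u(c) = -sqrt(C1 + c^2)
 u(c) = sqrt(C1 + c^2)


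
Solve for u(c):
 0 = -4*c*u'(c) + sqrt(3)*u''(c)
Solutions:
 u(c) = C1 + C2*erfi(sqrt(2)*3^(3/4)*c/3)


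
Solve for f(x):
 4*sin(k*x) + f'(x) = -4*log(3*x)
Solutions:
 f(x) = C1 - 4*x*log(x) - 4*x*log(3) + 4*x - 4*Piecewise((-cos(k*x)/k, Ne(k, 0)), (0, True))


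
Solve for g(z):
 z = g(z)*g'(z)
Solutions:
 g(z) = -sqrt(C1 + z^2)
 g(z) = sqrt(C1 + z^2)


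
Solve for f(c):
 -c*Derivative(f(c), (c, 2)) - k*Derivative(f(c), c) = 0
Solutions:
 f(c) = C1 + c^(1 - re(k))*(C2*sin(log(c)*Abs(im(k))) + C3*cos(log(c)*im(k)))


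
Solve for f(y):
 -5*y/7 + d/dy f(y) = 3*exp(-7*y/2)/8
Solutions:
 f(y) = C1 + 5*y^2/14 - 3*exp(-7*y/2)/28


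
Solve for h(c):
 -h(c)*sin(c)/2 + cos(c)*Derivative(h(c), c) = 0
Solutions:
 h(c) = C1/sqrt(cos(c))


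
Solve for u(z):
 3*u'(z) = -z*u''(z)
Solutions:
 u(z) = C1 + C2/z^2


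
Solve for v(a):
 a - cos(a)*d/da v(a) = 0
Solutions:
 v(a) = C1 + Integral(a/cos(a), a)


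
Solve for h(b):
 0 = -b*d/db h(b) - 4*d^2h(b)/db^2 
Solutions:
 h(b) = C1 + C2*erf(sqrt(2)*b/4)


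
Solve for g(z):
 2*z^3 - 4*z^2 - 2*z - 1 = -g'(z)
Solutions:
 g(z) = C1 - z^4/2 + 4*z^3/3 + z^2 + z


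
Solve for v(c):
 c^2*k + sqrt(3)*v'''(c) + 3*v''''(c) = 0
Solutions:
 v(c) = C1 + C2*c + C3*c^2 + C4*exp(-sqrt(3)*c/3) - sqrt(3)*c^5*k/180 + c^4*k/12 - sqrt(3)*c^3*k/3


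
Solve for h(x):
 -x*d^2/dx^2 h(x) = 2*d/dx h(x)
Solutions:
 h(x) = C1 + C2/x


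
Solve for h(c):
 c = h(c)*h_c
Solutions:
 h(c) = -sqrt(C1 + c^2)
 h(c) = sqrt(C1 + c^2)


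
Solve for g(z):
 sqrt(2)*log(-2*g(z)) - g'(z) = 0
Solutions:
 -sqrt(2)*Integral(1/(log(-_y) + log(2)), (_y, g(z)))/2 = C1 - z


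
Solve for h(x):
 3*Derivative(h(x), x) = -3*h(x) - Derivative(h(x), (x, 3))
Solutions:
 h(x) = C1*exp(2^(1/3)*x*(-2/(3 + sqrt(13))^(1/3) + 2^(1/3)*(3 + sqrt(13))^(1/3))/4)*sin(2^(1/3)*sqrt(3)*x*(2/(3 + sqrt(13))^(1/3) + 2^(1/3)*(3 + sqrt(13))^(1/3))/4) + C2*exp(2^(1/3)*x*(-2/(3 + sqrt(13))^(1/3) + 2^(1/3)*(3 + sqrt(13))^(1/3))/4)*cos(2^(1/3)*sqrt(3)*x*(2/(3 + sqrt(13))^(1/3) + 2^(1/3)*(3 + sqrt(13))^(1/3))/4) + C3*exp(2^(1/3)*x*(-2^(1/3)*(3 + sqrt(13))^(1/3)/2 + (3 + sqrt(13))^(-1/3)))


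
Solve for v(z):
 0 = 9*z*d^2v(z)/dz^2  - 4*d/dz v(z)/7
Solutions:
 v(z) = C1 + C2*z^(67/63)


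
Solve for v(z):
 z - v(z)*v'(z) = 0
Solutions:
 v(z) = -sqrt(C1 + z^2)
 v(z) = sqrt(C1 + z^2)


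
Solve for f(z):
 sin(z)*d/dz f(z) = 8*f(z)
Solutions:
 f(z) = C1*(cos(z)^4 - 4*cos(z)^3 + 6*cos(z)^2 - 4*cos(z) + 1)/(cos(z)^4 + 4*cos(z)^3 + 6*cos(z)^2 + 4*cos(z) + 1)


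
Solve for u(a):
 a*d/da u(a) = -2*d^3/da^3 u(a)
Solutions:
 u(a) = C1 + Integral(C2*airyai(-2^(2/3)*a/2) + C3*airybi(-2^(2/3)*a/2), a)


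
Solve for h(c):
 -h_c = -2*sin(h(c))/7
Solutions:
 -2*c/7 + log(cos(h(c)) - 1)/2 - log(cos(h(c)) + 1)/2 = C1


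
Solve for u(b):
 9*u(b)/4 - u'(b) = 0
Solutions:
 u(b) = C1*exp(9*b/4)


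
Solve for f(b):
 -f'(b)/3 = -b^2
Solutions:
 f(b) = C1 + b^3


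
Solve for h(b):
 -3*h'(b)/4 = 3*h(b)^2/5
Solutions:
 h(b) = 5/(C1 + 4*b)
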